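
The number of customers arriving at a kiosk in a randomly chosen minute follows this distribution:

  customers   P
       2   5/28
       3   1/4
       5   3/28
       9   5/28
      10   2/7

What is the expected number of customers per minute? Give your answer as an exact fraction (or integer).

E[X] = (5/28)·2 + (1/4)·3 + (3/28)·5 + (5/28)·9 + (2/7)·10
     = 171/28

171/28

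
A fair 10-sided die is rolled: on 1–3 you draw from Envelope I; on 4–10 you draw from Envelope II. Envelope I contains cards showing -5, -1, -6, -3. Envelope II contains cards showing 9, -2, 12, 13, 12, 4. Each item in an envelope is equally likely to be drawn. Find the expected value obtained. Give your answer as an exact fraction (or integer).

E[X | Envelope I] = (-5 − 1 − 6 − 3)/4 = -15/4
E[X | Envelope II] = (9 − 2 + 12 + 13 + 12 + 4)/6 = 8
E[X] = (3/10)·(-15/4) + (7/10)·8 = 179/40

179/40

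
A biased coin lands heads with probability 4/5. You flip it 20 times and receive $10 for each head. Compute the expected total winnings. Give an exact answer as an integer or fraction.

$160

E[#heads] = 20·4/5 = 16 (linearity over flips).
E[winnings] = 10·16 = 160.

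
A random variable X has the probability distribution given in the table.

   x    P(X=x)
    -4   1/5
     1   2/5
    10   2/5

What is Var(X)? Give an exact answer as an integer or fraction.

766/25

E[X] = (1/5)·(-4) + (2/5)·1 + (2/5)·10 = 18/5
E[X²] = (1/5)·16 + (2/5)·1 + (2/5)·100 = 218/5
Var(X) = 218/5 − (18/5)² = 766/25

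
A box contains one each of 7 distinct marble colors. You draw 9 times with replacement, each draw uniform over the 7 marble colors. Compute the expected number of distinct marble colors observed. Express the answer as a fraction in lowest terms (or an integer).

30275911/5764801

Let Xⱼ=1 if type j appears at least once. P(Xⱼ=1) = 1 − ((7−1)/7)^9 = 30275911/40353607.
E[#distinct] = 7·30275911/40353607 = 30275911/5764801.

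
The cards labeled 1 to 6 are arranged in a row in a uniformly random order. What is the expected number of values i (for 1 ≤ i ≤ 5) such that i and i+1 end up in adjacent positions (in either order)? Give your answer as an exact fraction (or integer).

For each i ∈ {1,…,5}, let Xᵢ = 1 if i and i+1 are adjacent. P(Xᵢ=1) = 2·(6−1)!/6! = 2/6.
By linearity, E[ΣXᵢ] = (5)·(2/6) = 5/3.

5/3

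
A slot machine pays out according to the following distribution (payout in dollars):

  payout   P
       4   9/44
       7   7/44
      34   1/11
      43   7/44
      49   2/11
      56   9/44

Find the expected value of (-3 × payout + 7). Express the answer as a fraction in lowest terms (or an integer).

-1973/22

E[-3x+7] = (9/44)·(-5) + (7/44)·(-14) + (1/11)·(-95) + (7/44)·(-122) + (2/11)·(-140) + (9/44)·(-161)
     = -1973/22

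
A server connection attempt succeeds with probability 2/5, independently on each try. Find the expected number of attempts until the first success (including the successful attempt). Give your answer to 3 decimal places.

2.500

For a geometric distribution, E[trials] = 1/p = 1/(2/5) = 5/2.
≈ 2.500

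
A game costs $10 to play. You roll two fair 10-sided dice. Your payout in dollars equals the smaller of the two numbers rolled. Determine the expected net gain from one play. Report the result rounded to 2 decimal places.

-$6.15

Distribution of the smaller of the two numbers rolled: 1 w.p. 19/100, 2 w.p. 17/100, 3 w.p. 3/20, 4 w.p. 13/100, 5 w.p. 11/100, 6 w.p. 9/100, …
E[payout] = (19/100)·1 + (17/100)·2 + (3/20)·3 + (13/100)·4 + (11/100)·5 + (9/100)·6 + (7/100)·7 + (1/20)·8 + (3/100)·9 + (1/100)·10 = 77/20
Expected profit = 77/20 − 10 = -123/20 ≈ -$6.15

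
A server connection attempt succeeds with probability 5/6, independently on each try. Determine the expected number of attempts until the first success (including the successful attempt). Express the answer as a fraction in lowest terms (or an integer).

6/5

For a geometric distribution, E[trials] = 1/p = 1/(5/6) = 6/5.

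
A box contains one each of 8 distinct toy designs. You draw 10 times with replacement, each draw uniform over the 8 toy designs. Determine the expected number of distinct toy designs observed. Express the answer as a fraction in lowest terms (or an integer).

Let Xⱼ=1 if type j appears at least once. P(Xⱼ=1) = 1 − ((8−1)/8)^10 = 791266575/1073741824.
E[#distinct] = 8·791266575/1073741824 = 791266575/134217728.

791266575/134217728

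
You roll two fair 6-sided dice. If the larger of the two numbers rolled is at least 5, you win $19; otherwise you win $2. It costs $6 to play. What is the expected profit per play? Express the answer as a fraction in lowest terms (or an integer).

49/9 dollars

E[payout] = (4/9)·2 + (5/9)·19 = 103/9
Expected profit = 103/9 − 6 = 49/9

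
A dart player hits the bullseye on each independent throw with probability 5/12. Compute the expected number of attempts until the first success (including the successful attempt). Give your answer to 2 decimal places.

2.40

For a geometric distribution, E[trials] = 1/p = 1/(5/12) = 12/5.
≈ 2.40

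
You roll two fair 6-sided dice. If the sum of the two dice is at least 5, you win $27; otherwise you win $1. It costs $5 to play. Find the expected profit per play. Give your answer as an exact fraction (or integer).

53/3 dollars

E[payout] = (1/6)·1 + (5/6)·27 = 68/3
Expected profit = 68/3 − 5 = 53/3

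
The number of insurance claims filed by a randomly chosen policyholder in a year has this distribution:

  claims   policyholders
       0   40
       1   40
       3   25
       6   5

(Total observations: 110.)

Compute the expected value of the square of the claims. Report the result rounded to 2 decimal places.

4.05

Total = 110, so P(claims=0) = 40/110, etc.
E[X²] = (4/11)·0 + (4/11)·1 + (5/22)·9 + (1/22)·36
     = 89/22 ≈ 4.05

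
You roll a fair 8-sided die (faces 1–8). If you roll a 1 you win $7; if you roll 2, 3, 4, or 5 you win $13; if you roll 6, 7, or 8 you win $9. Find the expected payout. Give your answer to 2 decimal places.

$10.75

E[payout] = (1/8)·7 + (3/8)·9 + (1/2)·13 = 43/4
≈ $10.75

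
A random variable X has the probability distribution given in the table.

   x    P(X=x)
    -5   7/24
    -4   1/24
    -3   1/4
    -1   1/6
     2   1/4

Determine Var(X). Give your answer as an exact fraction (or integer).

4151/576

E[X] = (7/24)·(-5) + (1/24)·(-4) + (1/4)·(-3) + (1/6)·(-1) + (1/4)·2 = -49/24
E[X²] = (7/24)·25 + (1/24)·16 + (1/4)·9 + (1/6)·1 + (1/4)·4 = 91/8
Var(X) = 91/8 − (-49/24)² = 4151/576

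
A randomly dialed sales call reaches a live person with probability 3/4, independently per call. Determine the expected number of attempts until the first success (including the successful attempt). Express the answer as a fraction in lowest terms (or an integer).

For a geometric distribution, E[trials] = 1/p = 1/(3/4) = 4/3.

4/3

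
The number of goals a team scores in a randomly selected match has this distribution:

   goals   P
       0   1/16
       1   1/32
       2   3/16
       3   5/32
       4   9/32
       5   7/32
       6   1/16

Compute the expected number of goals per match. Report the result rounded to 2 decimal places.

3.47

E[X] = (1/16)·0 + (1/32)·1 + (3/16)·2 + (5/32)·3 + (9/32)·4 + (7/32)·5 + (1/16)·6
     = 111/32 ≈ 3.47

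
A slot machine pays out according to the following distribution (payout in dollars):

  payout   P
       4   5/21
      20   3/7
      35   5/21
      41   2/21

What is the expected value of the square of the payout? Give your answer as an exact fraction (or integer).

E[X²] = (5/21)·16 + (3/7)·400 + (5/21)·1225 + (2/21)·1681
     = 627

627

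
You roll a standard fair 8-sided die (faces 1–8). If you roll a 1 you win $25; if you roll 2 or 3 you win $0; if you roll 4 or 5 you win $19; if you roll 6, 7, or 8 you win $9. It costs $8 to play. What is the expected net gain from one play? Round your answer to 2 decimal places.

$3.25

E[payout] = (1/4)·0 + (3/8)·9 + (1/4)·19 + (1/8)·25 = 45/4
Expected profit = 45/4 − 8 = 13/4 ≈ $3.25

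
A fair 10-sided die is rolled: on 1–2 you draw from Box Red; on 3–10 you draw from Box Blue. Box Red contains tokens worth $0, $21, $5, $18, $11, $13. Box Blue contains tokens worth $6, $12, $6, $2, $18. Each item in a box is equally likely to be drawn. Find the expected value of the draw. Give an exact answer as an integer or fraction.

E[X | Box Red] = (0 + 21 + 5 + 18 + 11 + 13)/6 = 34/3
E[X | Box Blue] = (6 + 12 + 6 + 2 + 18)/5 = 44/5
E[X] = (1/5)·34/3 + (4/5)·44/5 = 698/75

698/75 dollars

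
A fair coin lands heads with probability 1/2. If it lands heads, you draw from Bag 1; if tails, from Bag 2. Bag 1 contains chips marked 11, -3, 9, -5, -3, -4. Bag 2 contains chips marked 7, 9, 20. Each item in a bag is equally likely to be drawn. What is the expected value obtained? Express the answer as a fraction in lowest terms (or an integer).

E[X | Bag 1] = (11 − 3 + 9 − 5 − 3 − 4)/6 = 5/6
E[X | Bag 2] = (7 + 9 + 20)/3 = 12
E[X] = (1/2)·5/6 + (1/2)·12 = 77/12

77/12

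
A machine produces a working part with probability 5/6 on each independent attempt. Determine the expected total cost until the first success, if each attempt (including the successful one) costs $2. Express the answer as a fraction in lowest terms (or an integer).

E[#attempts] = 1/p = 6/5; E[cost] = 2·6/5 = 12/5.

12/5 dollars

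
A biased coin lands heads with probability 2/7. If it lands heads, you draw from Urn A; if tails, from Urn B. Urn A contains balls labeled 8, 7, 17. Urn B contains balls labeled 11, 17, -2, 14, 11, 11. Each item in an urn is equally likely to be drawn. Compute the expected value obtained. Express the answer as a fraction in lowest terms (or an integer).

73/7

E[X | Urn A] = (8 + 7 + 17)/3 = 32/3
E[X | Urn B] = (11 + 17 − 2 + 14 + 11 + 11)/6 = 31/3
E[X] = (2/7)·32/3 + (5/7)·31/3 = 73/7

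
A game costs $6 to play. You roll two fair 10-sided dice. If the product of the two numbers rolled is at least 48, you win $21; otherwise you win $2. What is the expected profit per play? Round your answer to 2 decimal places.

$0.56

E[payout] = (19/25)·2 + (6/25)·21 = 164/25
Expected profit = 164/25 − 6 = 14/25 ≈ $0.56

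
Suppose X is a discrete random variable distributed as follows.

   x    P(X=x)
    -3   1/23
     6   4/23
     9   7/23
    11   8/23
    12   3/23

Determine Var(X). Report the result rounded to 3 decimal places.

E[X] = (1/23)·(-3) + (4/23)·6 + (7/23)·9 + (8/23)·11 + (3/23)·12 = 208/23
E[X²] = (1/23)·9 + (4/23)·36 + (7/23)·81 + (8/23)·121 + (3/23)·144 = 2120/23
Var(X) = 2120/23 − (208/23)² = 5496/529 ≈ 10.389

10.389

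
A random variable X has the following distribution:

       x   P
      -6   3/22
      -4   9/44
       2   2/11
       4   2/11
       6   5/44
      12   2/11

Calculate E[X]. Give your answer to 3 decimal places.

E[X] = (3/22)·(-6) + (9/44)·(-4) + (2/11)·2 + (2/11)·4 + (5/44)·6 + (2/11)·12
     = 51/22 ≈ 2.318

2.318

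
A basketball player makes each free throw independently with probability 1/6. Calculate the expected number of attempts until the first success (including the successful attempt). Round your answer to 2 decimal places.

6.00

For a geometric distribution, E[trials] = 1/p = 1/(1/6) = 6.
≈ 6.00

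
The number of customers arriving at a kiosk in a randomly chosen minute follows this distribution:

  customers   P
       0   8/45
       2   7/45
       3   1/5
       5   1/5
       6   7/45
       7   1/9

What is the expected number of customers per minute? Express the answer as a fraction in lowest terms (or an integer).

163/45

E[X] = (8/45)·0 + (7/45)·2 + (1/5)·3 + (1/5)·5 + (7/45)·6 + (1/9)·7
     = 163/45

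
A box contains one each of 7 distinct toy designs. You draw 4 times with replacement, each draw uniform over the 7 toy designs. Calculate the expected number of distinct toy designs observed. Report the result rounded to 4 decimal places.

Let Xⱼ=1 if type j appears at least once. P(Xⱼ=1) = 1 − ((7−1)/7)^4 = 1105/2401.
E[#distinct] = 7·1105/2401 = 1105/343.
≈ 3.2216

3.2216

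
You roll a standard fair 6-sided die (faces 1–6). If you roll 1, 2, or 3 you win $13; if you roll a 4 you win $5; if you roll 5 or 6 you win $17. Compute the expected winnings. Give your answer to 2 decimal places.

E[payout] = (1/6)·5 + (1/2)·13 + (1/3)·17 = 13
≈ $13.00

$13.00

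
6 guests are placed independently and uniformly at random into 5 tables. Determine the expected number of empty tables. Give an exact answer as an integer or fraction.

Let Xⱼ=1 if table j is empty. P(Xⱼ=1) = ((5-1)/5)^6 = 4096/15625.
By linearity, E[#empty] = 5·4096/15625 = 4096/3125.

4096/3125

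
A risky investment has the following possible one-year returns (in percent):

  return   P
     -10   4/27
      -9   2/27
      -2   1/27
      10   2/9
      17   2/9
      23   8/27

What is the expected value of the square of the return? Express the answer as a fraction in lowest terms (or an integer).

E[X²] = (4/27)·100 + (2/27)·81 + (1/27)·4 + (2/9)·100 + (2/9)·289 + (8/27)·529
     = 7132/27

7132/27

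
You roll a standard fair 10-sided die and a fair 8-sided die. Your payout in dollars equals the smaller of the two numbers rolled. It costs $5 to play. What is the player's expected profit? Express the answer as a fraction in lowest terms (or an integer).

Distribution of the smaller of the two numbers rolled: 1 w.p. 17/80, 2 w.p. 3/16, 3 w.p. 13/80, 4 w.p. 11/80, 5 w.p. 9/80, 6 w.p. 7/80, …
E[payout] = (17/80)·1 + (3/16)·2 + (13/80)·3 + (11/80)·4 + (9/80)·5 + (7/80)·6 + (1/16)·7 + (3/80)·8 = 69/20
Expected profit = 69/20 − 5 = -31/20

-31/20 dollars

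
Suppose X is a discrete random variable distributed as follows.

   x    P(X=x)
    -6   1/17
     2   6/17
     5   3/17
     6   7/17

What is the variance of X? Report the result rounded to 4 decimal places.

E[X] = (1/17)·(-6) + (6/17)·2 + (3/17)·5 + (7/17)·6 = 63/17
E[X²] = (1/17)·36 + (6/17)·4 + (3/17)·25 + (7/17)·36 = 387/17
Var(X) = 387/17 − (63/17)² = 2610/289 ≈ 9.0311

9.0311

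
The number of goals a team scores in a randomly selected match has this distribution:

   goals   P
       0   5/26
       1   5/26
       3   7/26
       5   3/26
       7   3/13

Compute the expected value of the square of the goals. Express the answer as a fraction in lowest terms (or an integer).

E[X²] = (5/26)·0 + (5/26)·1 + (7/26)·9 + (3/26)·25 + (3/13)·49
     = 437/26

437/26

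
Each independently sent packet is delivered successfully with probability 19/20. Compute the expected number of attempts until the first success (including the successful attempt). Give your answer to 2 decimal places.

1.05

For a geometric distribution, E[trials] = 1/p = 1/(19/20) = 20/19.
≈ 1.05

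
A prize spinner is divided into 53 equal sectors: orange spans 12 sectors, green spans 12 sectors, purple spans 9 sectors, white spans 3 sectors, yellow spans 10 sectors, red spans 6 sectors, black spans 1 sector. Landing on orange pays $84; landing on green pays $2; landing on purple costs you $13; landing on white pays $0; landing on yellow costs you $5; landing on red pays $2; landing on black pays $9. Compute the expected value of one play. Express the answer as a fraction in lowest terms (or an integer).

E[payout] = (12/53)·84 + (12/53)·2 + (9/53)·(-13) + (3/53)·0 + (10/53)·(-5) + (6/53)·2 + (1/53)·9 = 886/53

886/53 dollars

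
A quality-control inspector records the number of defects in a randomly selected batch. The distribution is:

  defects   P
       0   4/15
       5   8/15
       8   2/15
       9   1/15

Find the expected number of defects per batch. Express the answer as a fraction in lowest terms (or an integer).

E[X] = (4/15)·0 + (8/15)·5 + (2/15)·8 + (1/15)·9
     = 13/3

13/3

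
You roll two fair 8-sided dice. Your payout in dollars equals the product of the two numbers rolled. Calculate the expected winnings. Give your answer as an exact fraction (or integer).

Distribution of the product of the two numbers rolled: 1 w.p. 1/64, 2 w.p. 1/32, 3 w.p. 1/32, 4 w.p. 3/64, 5 w.p. 1/32, 6 w.p. 1/16, …
E[payout] = (1/64)·1 + (1/32)·2 + (1/32)·3 + (3/64)·4 + (1/32)·5 + (1/16)·6 + (1/32)·7 + (1/16)·8 + (1/64)·9 + (1/32)·10 + (1/16)·12 + (1/32)·14 + (1/32)·15 + (3/64)·16 + (1/32)·18 + (1/32)·20 + (1/32)·21 + (1/16)·24 + (1/64)·25 + (1/32)·28 + (1/32)·30 + (1/32)·32 + (1/32)·35 + (1/64)·36 + (1/32)·40 + (1/32)·42 + (1/32)·48 + (1/64)·49 + (1/32)·56 + (1/64)·64 = 81/4

81/4 dollars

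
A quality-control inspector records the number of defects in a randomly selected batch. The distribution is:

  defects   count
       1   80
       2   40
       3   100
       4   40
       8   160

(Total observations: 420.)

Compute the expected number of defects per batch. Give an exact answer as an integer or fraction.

Total = 420, so P(defects=1) = 80/420, etc.
E[X] = (4/21)·1 + (2/21)·2 + (5/21)·3 + (2/21)·4 + (8/21)·8
     = 95/21

95/21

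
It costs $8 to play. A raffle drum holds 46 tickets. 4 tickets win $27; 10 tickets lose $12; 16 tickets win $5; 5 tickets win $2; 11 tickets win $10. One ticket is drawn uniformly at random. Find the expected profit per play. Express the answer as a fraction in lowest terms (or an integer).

E[payout] = (4/46)·27 + (10/46)·(-12) + (16/46)·5 + (5/46)·2 + (11/46)·10 = 94/23
Expected profit = 94/23 − 8 = -90/23

-90/23 dollars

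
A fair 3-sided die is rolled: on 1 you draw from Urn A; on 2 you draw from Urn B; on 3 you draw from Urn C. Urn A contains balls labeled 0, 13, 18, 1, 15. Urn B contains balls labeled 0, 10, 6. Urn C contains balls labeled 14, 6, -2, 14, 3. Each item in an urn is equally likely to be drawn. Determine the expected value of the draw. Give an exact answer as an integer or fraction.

E[X | Urn A] = (0 + 13 + 18 + 1 + 15)/5 = 47/5
E[X | Urn B] = (0 + 10 + 6)/3 = 16/3
E[X | Urn C] = (14 + 6 − 2 + 14 + 3)/5 = 7
E[X] = (1/3)·47/5 + (1/3)·16/3 + (1/3)·7 = 326/45

326/45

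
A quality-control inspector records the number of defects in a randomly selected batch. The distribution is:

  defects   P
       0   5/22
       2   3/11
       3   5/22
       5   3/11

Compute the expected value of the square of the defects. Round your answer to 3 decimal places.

9.955

E[X²] = (5/22)·0 + (3/11)·4 + (5/22)·9 + (3/11)·25
     = 219/22 ≈ 9.955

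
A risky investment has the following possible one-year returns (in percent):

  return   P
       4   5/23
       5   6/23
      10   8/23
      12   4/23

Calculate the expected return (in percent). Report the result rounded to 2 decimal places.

E[X] = (5/23)·4 + (6/23)·5 + (8/23)·10 + (4/23)·12
     = 178/23 ≈ 7.74

7.74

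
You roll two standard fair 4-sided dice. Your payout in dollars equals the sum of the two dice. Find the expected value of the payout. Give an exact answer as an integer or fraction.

Distribution of the sum of the two dice: 2 w.p. 1/16, 3 w.p. 1/8, 4 w.p. 3/16, 5 w.p. 1/4, 6 w.p. 3/16, 7 w.p. 1/8, …
E[payout] = (1/16)·2 + (1/8)·3 + (3/16)·4 + (1/4)·5 + (3/16)·6 + (1/8)·7 + (1/16)·8 = 5

$5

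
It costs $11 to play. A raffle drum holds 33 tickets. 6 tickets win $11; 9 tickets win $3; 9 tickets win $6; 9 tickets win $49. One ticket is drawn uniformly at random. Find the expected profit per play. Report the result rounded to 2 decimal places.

E[payout] = (6/33)·11 + (9/33)·3 + (9/33)·6 + (9/33)·49 = 196/11
Expected profit = 196/11 − 11 = 75/11 ≈ $6.82

$6.82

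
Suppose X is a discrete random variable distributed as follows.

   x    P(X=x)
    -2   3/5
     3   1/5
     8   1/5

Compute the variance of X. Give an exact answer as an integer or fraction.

E[X] = (3/5)·(-2) + (1/5)·3 + (1/5)·8 = 1
E[X²] = (3/5)·4 + (1/5)·9 + (1/5)·64 = 17
Var(X) = 17 − (1)² = 16

16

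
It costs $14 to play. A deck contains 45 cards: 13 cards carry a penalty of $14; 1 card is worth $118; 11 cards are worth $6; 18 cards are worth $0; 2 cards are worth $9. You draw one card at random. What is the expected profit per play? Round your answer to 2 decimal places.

E[payout] = (13/45)·(-14) + (1/45)·118 + (11/45)·6 + (18/45)·0 + (2/45)·9 = 4/9
Expected profit = 4/9 − 14 = -122/9 ≈ -$13.56

-$13.56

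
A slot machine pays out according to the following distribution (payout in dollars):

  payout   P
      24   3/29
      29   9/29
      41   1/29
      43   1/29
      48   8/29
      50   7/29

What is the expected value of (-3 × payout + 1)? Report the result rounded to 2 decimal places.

-118.07

E[-3x+1] = (3/29)·(-71) + (9/29)·(-86) + (1/29)·(-122) + (1/29)·(-128) + (8/29)·(-143) + (7/29)·(-149)
     = -3424/29 ≈ -118.07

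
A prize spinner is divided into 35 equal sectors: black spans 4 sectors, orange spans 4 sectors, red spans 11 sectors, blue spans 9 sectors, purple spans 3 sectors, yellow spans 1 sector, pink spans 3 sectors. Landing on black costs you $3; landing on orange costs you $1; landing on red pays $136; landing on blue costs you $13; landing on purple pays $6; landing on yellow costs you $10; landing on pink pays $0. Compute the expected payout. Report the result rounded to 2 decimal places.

E[payout] = (4/35)·(-3) + (4/35)·(-1) + (11/35)·136 + (9/35)·(-13) + (3/35)·6 + (1/35)·(-10) + (3/35)·0 = 1371/35
≈ $39.17

$39.17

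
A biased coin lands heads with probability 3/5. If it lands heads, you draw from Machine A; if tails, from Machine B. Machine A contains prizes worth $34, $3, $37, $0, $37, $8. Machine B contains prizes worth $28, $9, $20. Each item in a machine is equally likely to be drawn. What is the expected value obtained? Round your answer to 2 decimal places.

$19.50

E[X | Machine A] = (34 + 3 + 37 + 0 + 37 + 8)/6 = 119/6
E[X | Machine B] = (28 + 9 + 20)/3 = 19
E[X] = (3/5)·119/6 + (2/5)·19 = 39/2 ≈ 19.50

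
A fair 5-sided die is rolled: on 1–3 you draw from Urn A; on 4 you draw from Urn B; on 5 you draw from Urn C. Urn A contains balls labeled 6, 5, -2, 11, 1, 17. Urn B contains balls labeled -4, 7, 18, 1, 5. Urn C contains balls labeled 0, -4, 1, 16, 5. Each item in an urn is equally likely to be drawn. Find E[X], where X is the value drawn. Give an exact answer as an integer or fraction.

28/5

E[X | Urn A] = (6 + 5 − 2 + 11 + 1 + 17)/6 = 19/3
E[X | Urn B] = (-4 + 7 + 18 + 1 + 5)/5 = 27/5
E[X | Urn C] = (0 − 4 + 1 + 16 + 5)/5 = 18/5
E[X] = (3/5)·19/3 + (1/5)·27/5 + (1/5)·18/5 = 28/5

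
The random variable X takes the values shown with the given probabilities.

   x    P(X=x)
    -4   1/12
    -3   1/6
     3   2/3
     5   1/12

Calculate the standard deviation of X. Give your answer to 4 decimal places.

2.9000

E[X] = 19/12, E[X²] = 131/12
Var(X) = E[X²] − (E[X])² = 131/12 − 361/144 = 1211/144
SD(X) = √(1211/144) ≈ 2.9000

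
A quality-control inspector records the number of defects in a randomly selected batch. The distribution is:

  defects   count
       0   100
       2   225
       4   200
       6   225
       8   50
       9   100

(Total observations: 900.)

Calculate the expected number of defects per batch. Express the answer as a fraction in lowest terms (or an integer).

Total = 900, so P(defects=0) = 100/900, etc.
E[X] = (1/9)·0 + (1/4)·2 + (2/9)·4 + (1/4)·6 + (1/18)·8 + (1/9)·9
     = 13/3

13/3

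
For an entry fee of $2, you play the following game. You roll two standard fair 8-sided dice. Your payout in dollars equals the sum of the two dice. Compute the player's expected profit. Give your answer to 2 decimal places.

$7.00

Distribution of the sum of the two dice: 2 w.p. 1/64, 3 w.p. 1/32, 4 w.p. 3/64, 5 w.p. 1/16, 6 w.p. 5/64, 7 w.p. 3/32, …
E[payout] = (1/64)·2 + (1/32)·3 + (3/64)·4 + (1/16)·5 + (5/64)·6 + (3/32)·7 + (7/64)·8 + (1/8)·9 + (7/64)·10 + (3/32)·11 + (5/64)·12 + (1/16)·13 + (3/64)·14 + (1/32)·15 + (1/64)·16 = 9
Expected profit = 9 − 2 = 7 ≈ $7.00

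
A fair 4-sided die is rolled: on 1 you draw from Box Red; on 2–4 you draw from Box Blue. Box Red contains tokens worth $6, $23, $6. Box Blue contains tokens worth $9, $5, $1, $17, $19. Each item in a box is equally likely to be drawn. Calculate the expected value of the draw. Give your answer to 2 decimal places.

$10.57

E[X | Box Red] = (6 + 23 + 6)/3 = 35/3
E[X | Box Blue] = (9 + 5 + 1 + 17 + 19)/5 = 51/5
E[X] = (1/4)·35/3 + (3/4)·51/5 = 317/30 ≈ 10.57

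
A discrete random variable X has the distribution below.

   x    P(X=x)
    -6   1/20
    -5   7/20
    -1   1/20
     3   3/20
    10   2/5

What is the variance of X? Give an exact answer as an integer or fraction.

E[X] = (1/20)·(-6) + (7/20)·(-5) + (1/20)·(-1) + (3/20)·3 + (2/5)·10 = 47/20
E[X²] = (1/20)·36 + (7/20)·25 + (1/20)·1 + (3/20)·9 + (2/5)·100 = 1039/20
Var(X) = 1039/20 − (47/20)² = 18571/400

18571/400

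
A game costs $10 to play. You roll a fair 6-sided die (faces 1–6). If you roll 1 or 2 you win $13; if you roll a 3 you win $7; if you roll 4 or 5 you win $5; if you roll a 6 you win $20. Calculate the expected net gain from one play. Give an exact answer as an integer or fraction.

E[payout] = (1/3)·5 + (1/6)·7 + (1/3)·13 + (1/6)·20 = 21/2
Expected profit = 21/2 − 10 = 1/2

1/2 dollars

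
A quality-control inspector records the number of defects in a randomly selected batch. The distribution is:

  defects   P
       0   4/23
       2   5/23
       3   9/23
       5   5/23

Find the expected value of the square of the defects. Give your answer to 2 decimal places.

9.83

E[X²] = (4/23)·0 + (5/23)·4 + (9/23)·9 + (5/23)·25
     = 226/23 ≈ 9.83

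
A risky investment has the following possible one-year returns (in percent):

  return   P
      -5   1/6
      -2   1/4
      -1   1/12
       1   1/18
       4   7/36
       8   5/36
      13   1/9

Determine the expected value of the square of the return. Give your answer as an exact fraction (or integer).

E[X²] = (1/6)·25 + (1/4)·4 + (1/12)·1 + (1/18)·1 + (7/36)·16 + (5/36)·64 + (1/9)·169
     = 433/12

433/12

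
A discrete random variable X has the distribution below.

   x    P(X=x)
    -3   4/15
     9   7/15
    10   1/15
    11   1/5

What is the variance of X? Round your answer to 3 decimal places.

E[X] = (4/15)·(-3) + (7/15)·9 + (1/15)·10 + (1/5)·11 = 94/15
E[X²] = (4/15)·9 + (7/15)·81 + (1/15)·100 + (1/5)·121 = 1066/15
Var(X) = 1066/15 − (94/15)² = 7154/225 ≈ 31.796

31.796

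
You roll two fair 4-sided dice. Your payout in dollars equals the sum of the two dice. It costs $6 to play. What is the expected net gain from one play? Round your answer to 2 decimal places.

Distribution of the sum of the two dice: 2 w.p. 1/16, 3 w.p. 1/8, 4 w.p. 3/16, 5 w.p. 1/4, 6 w.p. 3/16, 7 w.p. 1/8, …
E[payout] = (1/16)·2 + (1/8)·3 + (3/16)·4 + (1/4)·5 + (3/16)·6 + (1/8)·7 + (1/16)·8 = 5
Expected profit = 5 − 6 = -1 ≈ -$1.00

-$1.00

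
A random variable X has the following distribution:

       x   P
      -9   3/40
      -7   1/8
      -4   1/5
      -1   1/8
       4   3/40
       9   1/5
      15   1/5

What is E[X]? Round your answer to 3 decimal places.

2.625

E[X] = (3/40)·(-9) + (1/8)·(-7) + (1/5)·(-4) + (1/8)·(-1) + (3/40)·4 + (1/5)·9 + (1/5)·15
     = 21/8 ≈ 2.625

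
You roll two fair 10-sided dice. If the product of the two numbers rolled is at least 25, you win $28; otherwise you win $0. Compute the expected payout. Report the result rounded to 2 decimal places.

E[payout] = (13/25)·0 + (12/25)·28 = 336/25
≈ $13.44

$13.44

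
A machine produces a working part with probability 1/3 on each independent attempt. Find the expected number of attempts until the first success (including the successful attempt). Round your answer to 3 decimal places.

3.000

For a geometric distribution, E[trials] = 1/p = 1/(1/3) = 3.
≈ 3.000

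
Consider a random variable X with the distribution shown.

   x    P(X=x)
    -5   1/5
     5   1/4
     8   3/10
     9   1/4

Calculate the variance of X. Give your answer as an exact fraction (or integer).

2669/100

E[X] = (1/5)·(-5) + (1/4)·5 + (3/10)·8 + (1/4)·9 = 49/10
E[X²] = (1/5)·25 + (1/4)·25 + (3/10)·64 + (1/4)·81 = 507/10
Var(X) = 507/10 − (49/10)² = 2669/100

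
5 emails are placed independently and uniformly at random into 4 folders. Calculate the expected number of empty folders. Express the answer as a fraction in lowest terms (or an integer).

243/256

Let Xⱼ=1 if folder j is empty. P(Xⱼ=1) = ((4-1)/4)^5 = 243/1024.
By linearity, E[#empty] = 4·243/1024 = 243/256.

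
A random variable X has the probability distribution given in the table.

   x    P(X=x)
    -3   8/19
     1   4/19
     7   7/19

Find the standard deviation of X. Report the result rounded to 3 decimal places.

4.441

E[X] = 29/19, E[X²] = 419/19
Var(X) = E[X²] − (E[X])² = 419/19 − 841/361 = 7120/361
SD(X) = √(7120/361) ≈ 4.441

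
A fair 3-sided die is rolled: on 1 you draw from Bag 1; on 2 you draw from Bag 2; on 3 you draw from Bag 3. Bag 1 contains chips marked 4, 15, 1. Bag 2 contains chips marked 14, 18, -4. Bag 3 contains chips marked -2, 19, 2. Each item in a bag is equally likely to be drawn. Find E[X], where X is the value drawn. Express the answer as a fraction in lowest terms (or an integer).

67/9

E[X | Bag 1] = (4 + 15 + 1)/3 = 20/3
E[X | Bag 2] = (14 + 18 − 4)/3 = 28/3
E[X | Bag 3] = (-2 + 19 + 2)/3 = 19/3
E[X] = (1/3)·20/3 + (1/3)·28/3 + (1/3)·19/3 = 67/9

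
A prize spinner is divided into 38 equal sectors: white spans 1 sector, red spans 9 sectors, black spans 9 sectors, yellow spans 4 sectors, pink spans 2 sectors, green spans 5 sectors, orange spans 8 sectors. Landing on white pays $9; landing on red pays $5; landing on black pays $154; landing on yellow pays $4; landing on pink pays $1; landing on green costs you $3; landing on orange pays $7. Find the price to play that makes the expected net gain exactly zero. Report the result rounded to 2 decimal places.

$39.45

E[payout] = (1/38)·9 + (9/38)·5 + (9/38)·154 + (4/38)·4 + (2/38)·1 + (5/38)·(-3) + (8/38)·7 = 1499/38
Fair fee = E[payout] = 1499/38 ≈ $39.45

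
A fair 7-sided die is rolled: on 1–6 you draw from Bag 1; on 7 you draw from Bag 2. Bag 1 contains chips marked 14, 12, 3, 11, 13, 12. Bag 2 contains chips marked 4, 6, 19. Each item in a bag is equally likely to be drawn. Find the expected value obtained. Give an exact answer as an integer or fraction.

E[X | Bag 1] = (14 + 12 + 3 + 11 + 13 + 12)/6 = 65/6
E[X | Bag 2] = (4 + 6 + 19)/3 = 29/3
E[X] = (6/7)·65/6 + (1/7)·29/3 = 32/3

32/3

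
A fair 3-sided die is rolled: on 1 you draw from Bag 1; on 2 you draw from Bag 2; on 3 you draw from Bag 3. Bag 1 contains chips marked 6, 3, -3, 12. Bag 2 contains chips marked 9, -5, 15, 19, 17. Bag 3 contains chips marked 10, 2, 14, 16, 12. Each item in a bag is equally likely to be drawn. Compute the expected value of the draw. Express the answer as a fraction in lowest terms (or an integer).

263/30

E[X | Bag 1] = (6 + 3 − 3 + 12)/4 = 9/2
E[X | Bag 2] = (9 − 5 + 15 + 19 + 17)/5 = 11
E[X | Bag 3] = (10 + 2 + 14 + 16 + 12)/5 = 54/5
E[X] = (1/3)·9/2 + (1/3)·11 + (1/3)·54/5 = 263/30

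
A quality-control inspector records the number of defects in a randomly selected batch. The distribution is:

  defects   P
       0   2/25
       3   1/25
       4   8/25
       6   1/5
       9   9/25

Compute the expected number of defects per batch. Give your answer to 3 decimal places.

5.840

E[X] = (2/25)·0 + (1/25)·3 + (8/25)·4 + (1/5)·6 + (9/25)·9
     = 146/25 ≈ 5.840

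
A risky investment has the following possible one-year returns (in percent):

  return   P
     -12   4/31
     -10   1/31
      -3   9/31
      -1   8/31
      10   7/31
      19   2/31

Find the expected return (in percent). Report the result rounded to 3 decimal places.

0.484

E[X] = (4/31)·(-12) + (1/31)·(-10) + (9/31)·(-3) + (8/31)·(-1) + (7/31)·10 + (2/31)·19
     = 15/31 ≈ 0.484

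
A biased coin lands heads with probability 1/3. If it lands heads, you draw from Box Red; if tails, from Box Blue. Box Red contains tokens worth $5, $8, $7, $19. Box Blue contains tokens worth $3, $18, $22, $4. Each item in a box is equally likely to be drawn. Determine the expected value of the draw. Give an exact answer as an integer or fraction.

133/12 dollars

E[X | Box Red] = (5 + 8 + 7 + 19)/4 = 39/4
E[X | Box Blue] = (3 + 18 + 22 + 4)/4 = 47/4
E[X] = (1/3)·39/4 + (2/3)·47/4 = 133/12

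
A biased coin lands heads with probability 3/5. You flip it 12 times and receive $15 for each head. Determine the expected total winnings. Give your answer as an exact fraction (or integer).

$108

E[#heads] = 12·3/5 = 36/5 (linearity over flips).
E[winnings] = 15·36/5 = 108.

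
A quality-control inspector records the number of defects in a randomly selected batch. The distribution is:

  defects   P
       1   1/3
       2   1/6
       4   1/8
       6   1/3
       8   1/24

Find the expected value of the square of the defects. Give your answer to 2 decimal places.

17.67

E[X²] = (1/3)·1 + (1/6)·4 + (1/8)·16 + (1/3)·36 + (1/24)·64
     = 53/3 ≈ 17.67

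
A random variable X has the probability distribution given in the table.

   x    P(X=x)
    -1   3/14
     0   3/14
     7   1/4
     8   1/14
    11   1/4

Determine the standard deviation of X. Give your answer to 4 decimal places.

E[X] = 34/7, E[X²] = 331/7
Var(X) = E[X²] − (E[X])² = 331/7 − 1156/49 = 1161/49
SD(X) = √(1161/49) ≈ 4.8676

4.8676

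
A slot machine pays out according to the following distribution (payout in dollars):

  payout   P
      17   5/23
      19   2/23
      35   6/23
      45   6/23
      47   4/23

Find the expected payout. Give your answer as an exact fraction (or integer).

E[X] = (5/23)·17 + (2/23)·19 + (6/23)·35 + (6/23)·45 + (4/23)·47
     = 791/23

791/23 dollars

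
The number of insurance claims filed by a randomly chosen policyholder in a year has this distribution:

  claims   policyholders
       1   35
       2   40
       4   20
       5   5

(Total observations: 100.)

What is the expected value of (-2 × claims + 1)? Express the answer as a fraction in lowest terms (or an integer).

-17/5

Total = 100, so P(claims=1) = 35/100, etc.
E[-2x+1] = (7/20)·(-1) + (2/5)·(-3) + (1/5)·(-7) + (1/20)·(-9)
     = -17/5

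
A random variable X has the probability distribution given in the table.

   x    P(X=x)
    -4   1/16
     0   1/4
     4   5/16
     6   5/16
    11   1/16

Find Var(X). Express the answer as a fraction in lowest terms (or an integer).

3103/256

E[X] = (1/16)·(-4) + (1/4)·0 + (5/16)·4 + (5/16)·6 + (1/16)·11 = 57/16
E[X²] = (1/16)·16 + (1/4)·0 + (5/16)·16 + (5/16)·36 + (1/16)·121 = 397/16
Var(X) = 397/16 − (57/16)² = 3103/256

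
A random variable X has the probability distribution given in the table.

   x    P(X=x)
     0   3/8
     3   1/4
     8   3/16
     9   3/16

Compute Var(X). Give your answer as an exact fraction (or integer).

E[X] = (3/8)·0 + (1/4)·3 + (3/16)·8 + (3/16)·9 = 63/16
E[X²] = (3/8)·0 + (1/4)·9 + (3/16)·64 + (3/16)·81 = 471/16
Var(X) = 471/16 − (63/16)² = 3567/256

3567/256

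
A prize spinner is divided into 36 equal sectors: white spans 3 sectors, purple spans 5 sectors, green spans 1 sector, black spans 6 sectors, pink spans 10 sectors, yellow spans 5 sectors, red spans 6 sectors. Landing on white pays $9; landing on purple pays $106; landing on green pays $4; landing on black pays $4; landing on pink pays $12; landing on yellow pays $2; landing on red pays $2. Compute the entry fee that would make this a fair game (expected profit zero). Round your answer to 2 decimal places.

$20.19

E[payout] = (3/36)·9 + (5/36)·106 + (1/36)·4 + (6/36)·4 + (10/36)·12 + (5/36)·2 + (6/36)·2 = 727/36
Fair fee = E[payout] = 727/36 ≈ $20.19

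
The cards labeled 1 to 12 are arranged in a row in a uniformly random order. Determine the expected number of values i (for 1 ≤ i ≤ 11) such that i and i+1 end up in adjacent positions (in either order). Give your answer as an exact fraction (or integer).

11/6

For each i ∈ {1,…,11}, let Xᵢ = 1 if i and i+1 are adjacent. P(Xᵢ=1) = 2·(12−1)!/12! = 2/12.
By linearity, E[ΣXᵢ] = (11)·(2/12) = 11/6.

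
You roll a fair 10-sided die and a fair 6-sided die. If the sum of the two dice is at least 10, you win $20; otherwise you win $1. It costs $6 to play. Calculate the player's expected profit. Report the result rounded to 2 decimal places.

E[payout] = (11/20)·1 + (9/20)·20 = 191/20
Expected profit = 191/20 − 6 = 71/20 ≈ $3.55

$3.55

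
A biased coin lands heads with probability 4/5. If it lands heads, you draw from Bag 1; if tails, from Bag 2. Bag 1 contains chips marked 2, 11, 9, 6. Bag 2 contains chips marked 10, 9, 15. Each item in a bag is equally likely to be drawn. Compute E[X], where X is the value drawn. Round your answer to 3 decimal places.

E[X | Bag 1] = (2 + 11 + 9 + 6)/4 = 7
E[X | Bag 2] = (10 + 9 + 15)/3 = 34/3
E[X] = (4/5)·7 + (1/5)·34/3 = 118/15 ≈ 7.867

7.867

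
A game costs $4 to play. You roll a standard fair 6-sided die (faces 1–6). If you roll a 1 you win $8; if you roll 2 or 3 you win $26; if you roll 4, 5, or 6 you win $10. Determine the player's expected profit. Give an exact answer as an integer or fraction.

E[payout] = (1/6)·8 + (1/2)·10 + (1/3)·26 = 15
Expected profit = 15 − 4 = 11

$11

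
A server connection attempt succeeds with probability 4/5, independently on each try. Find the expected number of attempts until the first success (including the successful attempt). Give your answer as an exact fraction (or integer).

For a geometric distribution, E[trials] = 1/p = 1/(4/5) = 5/4.

5/4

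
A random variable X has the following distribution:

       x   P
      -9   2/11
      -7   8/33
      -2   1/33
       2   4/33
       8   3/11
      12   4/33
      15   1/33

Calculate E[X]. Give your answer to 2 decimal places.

0.94

E[X] = (2/11)·(-9) + (8/33)·(-7) + (1/33)·(-2) + (4/33)·2 + (3/11)·8 + (4/33)·12 + (1/33)·15
     = 31/33 ≈ 0.94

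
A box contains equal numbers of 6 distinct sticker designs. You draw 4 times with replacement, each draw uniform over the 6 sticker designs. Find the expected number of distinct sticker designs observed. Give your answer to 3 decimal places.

3.106

Let Xⱼ=1 if type j appears at least once. P(Xⱼ=1) = 1 − ((6−1)/6)^4 = 671/1296.
E[#distinct] = 6·671/1296 = 671/216.
≈ 3.106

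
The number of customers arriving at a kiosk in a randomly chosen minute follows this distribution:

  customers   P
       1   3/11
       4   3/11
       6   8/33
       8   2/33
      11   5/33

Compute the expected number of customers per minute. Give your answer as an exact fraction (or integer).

E[X] = (3/11)·1 + (3/11)·4 + (8/33)·6 + (2/33)·8 + (5/33)·11
     = 164/33

164/33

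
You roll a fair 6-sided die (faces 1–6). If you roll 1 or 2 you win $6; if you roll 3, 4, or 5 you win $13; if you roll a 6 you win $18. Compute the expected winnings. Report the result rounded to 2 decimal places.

$11.50

E[payout] = (1/3)·6 + (1/2)·13 + (1/6)·18 = 23/2
≈ $11.50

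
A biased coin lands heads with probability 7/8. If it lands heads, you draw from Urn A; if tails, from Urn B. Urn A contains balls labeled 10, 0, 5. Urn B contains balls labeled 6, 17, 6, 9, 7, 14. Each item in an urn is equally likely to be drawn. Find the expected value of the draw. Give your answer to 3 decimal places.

E[X | Urn A] = (10 + 0 + 5)/3 = 5
E[X | Urn B] = (6 + 17 + 6 + 9 + 7 + 14)/6 = 59/6
E[X] = (7/8)·5 + (1/8)·59/6 = 269/48 ≈ 5.604

5.604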